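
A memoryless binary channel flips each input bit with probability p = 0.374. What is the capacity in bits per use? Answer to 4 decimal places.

Binary symmetric channel: C = 1 − h₂(ε) where h₂ is the binary entropy function.
h₂(0.374) = −0.374·log₂0.374 − 0.626·log₂0.626 = 0.9537.
C = 1 − 0.9537 = 0.0463 bits per channel use.

0.0463 bits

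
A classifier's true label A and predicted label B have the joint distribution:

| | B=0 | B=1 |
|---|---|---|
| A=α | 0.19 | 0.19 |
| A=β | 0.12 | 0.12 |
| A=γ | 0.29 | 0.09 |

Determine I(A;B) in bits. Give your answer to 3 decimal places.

0.051 bits

Marginals: p(A) = (0.3800, 0.2400, 0.3800), p(B) = (0.6000, 0.4000).
I(A;B) = Σ p(x,y)·log₂[p(x,y)/(p(x)p(y))].
  (α,0): 0.19·log₂(0.8333) = -0.0500
  (α,1): 0.19·log₂(1.2500) = 0.0612
  (β,0): 0.12·log₂(0.8333) = -0.0316
  (β,1): 0.12·log₂(1.2500) = 0.0386
  (γ,0): 0.29·log₂(1.2719) = 0.1006
  (γ,1): 0.09·log₂(0.5921) = -0.0680
Sum = 0.051 bits.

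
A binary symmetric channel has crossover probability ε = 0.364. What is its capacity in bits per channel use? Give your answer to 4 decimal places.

0.0540 bits

Binary symmetric channel: C = 1 − h₂(ε) where h₂ is the binary entropy function.
h₂(0.364) = −0.364·log₂0.364 − 0.636·log₂0.636 = 0.9460.
C = 1 − 0.9460 = 0.0540 bits per channel use.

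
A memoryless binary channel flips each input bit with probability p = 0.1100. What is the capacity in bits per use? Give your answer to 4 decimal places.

Binary symmetric channel: C = 1 − h₂(ε) where h₂ is the binary entropy function.
h₂(0.1100) = −0.1100·log₂0.1100 − 0.8900·log₂0.8900 = 0.4999.
C = 1 − 0.4999 = 0.5001 bits per channel use.

0.5001 bits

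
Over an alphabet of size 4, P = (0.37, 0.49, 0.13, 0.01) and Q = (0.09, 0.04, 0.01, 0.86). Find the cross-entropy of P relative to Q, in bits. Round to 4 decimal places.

4.4267 bits

H(P,Q) = −Σ p·log₂ q.
  −0.37·log₂(0.09) = 1.28535
  −0.49·log₂(0.04) = 2.27549
  −0.13·log₂(0.01) = 0.86370
  −0.01·log₂(0.86) = 0.00218
H(P,Q) = 4.4267 bits.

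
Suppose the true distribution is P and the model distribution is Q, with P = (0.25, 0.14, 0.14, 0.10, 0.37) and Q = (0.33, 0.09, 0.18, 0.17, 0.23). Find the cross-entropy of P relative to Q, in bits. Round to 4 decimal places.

2.2727 bits

H(P,Q) = −Σ p·log₂ q.
  −0.25·log₂(0.33) = 0.39987
  −0.14·log₂(0.09) = 0.48635
  −0.14·log₂(0.18) = 0.34635
  −0.10·log₂(0.17) = 0.25564
  −0.37·log₂(0.23) = 0.78451
H(P,Q) = 2.2727 bits.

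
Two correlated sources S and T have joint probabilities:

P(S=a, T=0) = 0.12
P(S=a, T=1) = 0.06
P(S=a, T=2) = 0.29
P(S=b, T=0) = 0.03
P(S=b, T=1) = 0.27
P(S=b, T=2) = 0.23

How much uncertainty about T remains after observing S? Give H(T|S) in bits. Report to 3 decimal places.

1.281 bits

Chain rule: H(T|S) = H(S,T) − H(S).
Marginals: p(S) = (0.4700, 0.5300), p(T) = (0.1500, 0.3300, 0.5200).
H(S,T) = 2.2780 bits; H(S) = 0.9974 bits.
H(T|S) = 2.2780 − 0.9974 = 1.281 bits.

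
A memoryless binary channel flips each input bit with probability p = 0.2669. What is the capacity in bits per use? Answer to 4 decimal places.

0.1630 bits

Binary symmetric channel: C = 1 − h₂(ε) where h₂ is the binary entropy function.
h₂(0.2669) = −0.2669·log₂0.2669 − 0.7331·log₂0.7331 = 0.8370.
C = 1 − 0.8370 = 0.1630 bits per channel use.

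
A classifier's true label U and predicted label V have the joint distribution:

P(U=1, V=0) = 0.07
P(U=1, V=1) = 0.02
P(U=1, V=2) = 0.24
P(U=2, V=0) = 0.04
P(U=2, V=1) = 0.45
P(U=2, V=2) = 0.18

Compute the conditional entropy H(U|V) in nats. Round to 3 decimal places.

Chain rule: H(U|V) = H(U,V) − H(V).
Marginals: p(U) = (0.3300, 0.6700), p(V) = (0.1100, 0.4700, 0.4200).
H(U,V) = 1.4036 nats; H(V) = 0.9620 nats.
H(U|V) = 1.4036 − 0.9620 = 0.442 nats.

0.442 nats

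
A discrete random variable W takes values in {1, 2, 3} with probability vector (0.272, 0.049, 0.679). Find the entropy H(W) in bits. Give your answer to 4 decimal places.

1.1033 bits

H(W) = −Σ p·log₂ p.
  −(0.272)·log₂(0.272) = 0.51090
  −(0.049)·log₂(0.049) = 0.21320
  −(0.679)·log₂(0.679) = 0.37923
Sum: 0.51090 + 0.21320 + 0.37923 = 1.1033 bits.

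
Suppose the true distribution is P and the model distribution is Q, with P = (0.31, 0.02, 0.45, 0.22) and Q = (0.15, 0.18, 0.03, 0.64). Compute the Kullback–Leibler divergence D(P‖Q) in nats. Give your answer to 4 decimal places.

1.1648 nats

D(P‖Q) = Σ p·ln(p/q).
  0.31·ln(0.31/0.15) = 0.22504
  0.02·ln(0.02/0.18) = -0.04394
  0.45·ln(0.45/0.03) = 1.21862
  0.22·ln(0.22/0.64) = -0.23492
D(P‖Q) = 1.1648 nats.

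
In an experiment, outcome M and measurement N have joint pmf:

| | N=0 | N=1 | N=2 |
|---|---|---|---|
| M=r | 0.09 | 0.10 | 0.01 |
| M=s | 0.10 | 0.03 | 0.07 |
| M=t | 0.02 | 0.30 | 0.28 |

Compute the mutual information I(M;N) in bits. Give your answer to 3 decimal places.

Marginals: p(M) = (0.2000, 0.2000, 0.6000), p(N) = (0.2100, 0.4300, 0.3600).
I(M;N) = Σ p(x,y)·log₂[p(x,y)/(p(x)p(y))].
  (r,0): 0.09·log₂(2.1429) = 0.0990
  (r,1): 0.10·log₂(1.1628) = 0.0218
  (r,2): 0.01·log₂(0.1389) = -0.0285
  (s,0): 0.10·log₂(2.3810) = 0.1252
  (s,1): 0.03·log₂(0.3488) = -0.0456
  (s,2): 0.07·log₂(0.9722) = -0.0028
  (t,0): 0.02·log₂(0.1587) = -0.0531
  (t,1): 0.30·log₂(1.1628) = 0.0653
  (t,2): 0.28·log₂(1.2963) = 0.1048
Sum = 0.286 bits.

0.286 bits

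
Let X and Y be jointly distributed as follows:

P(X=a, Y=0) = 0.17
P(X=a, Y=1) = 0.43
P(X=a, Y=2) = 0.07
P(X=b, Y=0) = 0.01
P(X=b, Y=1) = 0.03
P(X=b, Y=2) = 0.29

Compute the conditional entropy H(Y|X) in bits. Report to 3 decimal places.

Marginals: p(X) = (0.6700, 0.3300), p(Y) = (0.1800, 0.4600, 0.3600).
H(Y|X) = Σ p(X) · H(Y|X=·).
  X=a: p=0.6700, H(Y|X=a) = 1.2531
  X=b: p=0.3300, H(Y|X=b) = 0.6312
Weighted sum = 1.048 bits.

1.048 bits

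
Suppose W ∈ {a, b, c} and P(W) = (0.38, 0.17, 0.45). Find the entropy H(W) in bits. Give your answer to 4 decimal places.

1.4834 bits

H(W) = −Σ p·log₂ p.
  −(0.38)·log₂(0.38) = 0.53045
  −(0.17)·log₂(0.17) = 0.43459
  −(0.45)·log₂(0.45) = 0.51840
Sum: 0.53045 + 0.43459 + 0.51840 = 1.4834 bits.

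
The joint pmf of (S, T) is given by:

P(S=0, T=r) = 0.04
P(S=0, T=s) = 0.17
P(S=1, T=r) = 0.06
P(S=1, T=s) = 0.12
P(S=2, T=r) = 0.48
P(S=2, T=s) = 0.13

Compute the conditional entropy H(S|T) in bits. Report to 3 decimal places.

1.140 bits

Marginals: p(S) = (0.2100, 0.1800, 0.6100), p(T) = (0.5800, 0.4200).
H(S|T) = Σ p(T) · H(S|T=·).
  T=r: p=0.5800, H(S|T=r) = 0.8306
  T=s: p=0.4200, H(S|T=s) = 1.5682
Weighted sum = 1.140 bits.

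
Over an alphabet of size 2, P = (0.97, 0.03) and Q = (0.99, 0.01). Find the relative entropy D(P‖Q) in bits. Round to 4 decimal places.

D(P‖Q) = Σ p·log₂(p/q).
  0.97·log₂(0.97/0.99) = -0.02856
  0.03·log₂(0.03/0.01) = 0.04755
D(P‖Q) = 0.0190 bits.

0.0190 bits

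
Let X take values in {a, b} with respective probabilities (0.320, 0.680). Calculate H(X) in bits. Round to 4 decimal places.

0.9044 bits

H(X) = −Σ p·log₂ p.
  −(0.320)·log₂(0.320) = 0.52603
  −(0.680)·log₂(0.680) = 0.37835
Sum: 0.52603 + 0.37835 = 0.9044 bits.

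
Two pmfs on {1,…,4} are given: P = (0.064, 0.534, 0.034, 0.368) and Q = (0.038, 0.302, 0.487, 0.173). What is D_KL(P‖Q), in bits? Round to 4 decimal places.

D(P‖Q) = Σ p·log₂(p/q).
  0.064·log₂(0.064/0.038) = 0.04813
  0.534·log₂(0.534/0.302) = 0.43910
  0.034·log₂(0.034/0.487) = -0.13057
  0.368·log₂(0.368/0.173) = 0.40073
D(P‖Q) = 0.7574 bits.

0.7574 bits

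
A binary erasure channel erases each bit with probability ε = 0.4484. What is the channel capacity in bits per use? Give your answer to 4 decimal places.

Binary erasure channel: capacity C = 1 − ε.
C = 1 − 0.4484 = 0.5516 bits per channel use.

0.5516 bits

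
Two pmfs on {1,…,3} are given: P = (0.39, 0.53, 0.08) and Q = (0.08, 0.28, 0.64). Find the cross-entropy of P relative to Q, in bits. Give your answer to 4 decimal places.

2.4460 bits

H(P,Q) = −Σ p·log₂ q.
  −0.39·log₂(0.08) = 1.42110
  −0.53·log₂(0.28) = 0.97335
  −0.08·log₂(0.64) = 0.05151
H(P,Q) = 2.4460 bits.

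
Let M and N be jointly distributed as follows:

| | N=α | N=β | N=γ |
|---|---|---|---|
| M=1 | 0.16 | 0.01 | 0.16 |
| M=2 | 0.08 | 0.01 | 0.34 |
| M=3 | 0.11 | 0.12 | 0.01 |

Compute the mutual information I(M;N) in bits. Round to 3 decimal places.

Marginals: p(M) = (0.3300, 0.4300, 0.2400), p(N) = (0.3500, 0.1400, 0.5100).
I(M;N) = Σ p(x,y)·log₂[p(x,y)/(p(x)p(y))].
  (1,α): 0.16·log₂(1.3853) = 0.0752
  (1,β): 0.01·log₂(0.2165) = -0.0221
  (1,γ): 0.16·log₂(0.9507) = -0.0117
  (2,α): 0.08·log₂(0.5316) = -0.0729
  (2,β): 0.01·log₂(0.1661) = -0.0259
  (2,γ): 0.34·log₂(1.5504) = 0.2151
  (3,α): 0.11·log₂(1.3095) = 0.0428
  (3,β): 0.12·log₂(3.5714) = 0.2204
  (3,γ): 0.01·log₂(0.0817) = -0.0361
Sum = 0.385 bits.

0.385 bits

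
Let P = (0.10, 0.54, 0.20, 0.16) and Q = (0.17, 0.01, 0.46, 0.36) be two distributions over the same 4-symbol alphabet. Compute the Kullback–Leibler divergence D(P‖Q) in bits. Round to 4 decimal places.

2.6036 bits

D(P‖Q) = Σ p·log₂(p/q).
  0.10·log₂(0.10/0.17) = -0.07655
  0.54·log₂(0.54/0.01) = 3.10764
  0.20·log₂(0.20/0.46) = -0.24033
  0.16·log₂(0.16/0.36) = -0.18719
D(P‖Q) = 2.6036 bits.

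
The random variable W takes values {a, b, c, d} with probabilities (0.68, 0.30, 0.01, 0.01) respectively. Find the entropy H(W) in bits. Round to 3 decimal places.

1.032 bits

H(W) = −Σ p·log₂ p.
  −(0.68)·log₂(0.68) = 0.3783
  −(0.30)·log₂(0.30) = 0.5211
  −(0.01)·log₂(0.01) = 0.0664
  −(0.01)·log₂(0.01) = 0.0664
Sum: 0.3783 + 0.5211 + 0.0664 + 0.0664 = 1.032 bits.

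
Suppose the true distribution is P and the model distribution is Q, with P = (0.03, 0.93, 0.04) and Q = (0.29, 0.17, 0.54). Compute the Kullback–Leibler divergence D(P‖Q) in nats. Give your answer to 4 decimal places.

1.4083 nats

D(P‖Q) = Σ p·ln(p/q).
  0.03·ln(0.03/0.29) = -0.06806
  0.93·ln(0.93/0.17) = 1.58043
  0.04·ln(0.04/0.54) = -0.10411
D(P‖Q) = 1.4083 nats.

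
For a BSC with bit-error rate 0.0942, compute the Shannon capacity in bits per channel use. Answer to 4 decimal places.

0.5497 bits

Binary symmetric channel: C = 1 − h₂(ε) where h₂ is the binary entropy function.
h₂(0.0942) = −0.0942·log₂0.0942 − 0.9058·log₂0.9058 = 0.4503.
C = 1 − 0.4503 = 0.5497 bits per channel use.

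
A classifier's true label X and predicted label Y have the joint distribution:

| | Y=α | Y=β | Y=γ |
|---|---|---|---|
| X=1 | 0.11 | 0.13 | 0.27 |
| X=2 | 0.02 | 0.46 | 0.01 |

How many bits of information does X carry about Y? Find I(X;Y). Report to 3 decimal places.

0.408 bits

Marginals: p(X) = (0.5100, 0.4900), p(Y) = (0.1300, 0.5900, 0.2800).
I(X;Y) = H(X) + H(Y) − H(X,Y).
H(X) = 0.9997, H(Y) = 1.3460, H(X,Y) = 1.9376.
I(X;Y) = 0.9997 + 1.3460 − 1.9376 = 0.408 bits.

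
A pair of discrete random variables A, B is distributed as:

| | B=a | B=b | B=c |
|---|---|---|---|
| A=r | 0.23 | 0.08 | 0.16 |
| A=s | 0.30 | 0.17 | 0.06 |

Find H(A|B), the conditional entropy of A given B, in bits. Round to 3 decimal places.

0.935 bits

Chain rule: H(A|B) = H(A,B) − H(B).
Marginals: p(A) = (0.4700, 0.5300), p(B) = (0.5300, 0.2500, 0.2200).
H(A,B) = 2.4014 bits; H(B) = 1.4660 bits.
H(A|B) = 2.4014 − 1.4660 = 0.935 bits.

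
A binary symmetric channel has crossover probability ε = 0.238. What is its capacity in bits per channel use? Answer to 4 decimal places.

Binary symmetric channel: C = 1 − h₂(ε) where h₂ is the binary entropy function.
h₂(0.238) = −0.238·log₂0.238 − 0.762·log₂0.762 = 0.7917.
C = 1 − 0.7917 = 0.2083 bits per channel use.

0.2083 bits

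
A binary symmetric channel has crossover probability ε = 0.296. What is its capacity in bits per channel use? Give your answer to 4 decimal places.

0.1237 bits

Binary symmetric channel: C = 1 − h₂(ε) where h₂ is the binary entropy function.
h₂(0.296) = −0.296·log₂0.296 − 0.704·log₂0.704 = 0.8763.
C = 1 − 0.8763 = 0.1237 bits per channel use.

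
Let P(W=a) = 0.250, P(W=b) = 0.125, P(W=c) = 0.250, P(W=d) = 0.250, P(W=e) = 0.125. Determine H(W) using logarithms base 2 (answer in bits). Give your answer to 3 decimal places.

2.250 bits

H(W) = −Σ p·log₂ p.
  −(0.250)·log₂(0.250) = 0.5000
  −(0.125)·log₂(0.125) = 0.3750
  −(0.250)·log₂(0.250) = 0.5000
  −(0.250)·log₂(0.250) = 0.5000
  −(0.125)·log₂(0.125) = 0.3750
Sum: 0.5000 + 0.3750 + 0.5000 + 0.5000 + 0.3750 = 2.250 bits.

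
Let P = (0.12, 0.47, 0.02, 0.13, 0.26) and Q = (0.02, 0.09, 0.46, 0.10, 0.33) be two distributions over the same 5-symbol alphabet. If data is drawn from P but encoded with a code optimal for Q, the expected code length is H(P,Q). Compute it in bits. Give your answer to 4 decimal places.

3.1801 bits

H(P,Q) = −Σ p·log₂ q.
  −0.12·log₂(0.02) = 0.67726
  −0.47·log₂(0.09) = 1.63275
  −0.02·log₂(0.46) = 0.02241
  −0.13·log₂(0.10) = 0.43185
  −0.26·log₂(0.33) = 0.41586
H(P,Q) = 3.1801 bits.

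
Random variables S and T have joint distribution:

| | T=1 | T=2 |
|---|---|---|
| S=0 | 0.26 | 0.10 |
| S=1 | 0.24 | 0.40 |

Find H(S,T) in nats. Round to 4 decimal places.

H(S,T) = −Σ p(x,y)·ln p(x,y) over all 4 cells.
  cell (0,1): −0.26·ln0.26 = 0.35024
  cell (0,2): −0.10·ln0.10 = 0.23026
  cell (1,1): −0.24·ln0.24 = 0.34251
  cell (1,2): −0.40·ln0.40 = 0.36652
Sum = 1.2895 nats.

1.2895 nats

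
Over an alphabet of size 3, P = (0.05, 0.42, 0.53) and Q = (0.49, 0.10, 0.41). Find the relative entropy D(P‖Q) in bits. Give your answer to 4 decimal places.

D(P‖Q) = Σ p·log₂(p/q).
  0.05·log₂(0.05/0.49) = -0.16464
  0.42·log₂(0.42/0.10) = 0.86956
  0.53·log₂(0.53/0.41) = 0.19630
D(P‖Q) = 0.9012 bits.

0.9012 bits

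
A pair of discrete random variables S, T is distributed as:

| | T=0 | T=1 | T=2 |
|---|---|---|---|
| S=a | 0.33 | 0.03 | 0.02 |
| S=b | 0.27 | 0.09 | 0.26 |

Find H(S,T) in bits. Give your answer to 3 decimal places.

H(S,T) = −Σ p(x,y)·log₂ p(x,y) over all 6 cells.
  cell (a,0): −0.33·log₂0.33 = 0.5278
  cell (a,1): −0.03·log₂0.03 = 0.1518
  cell (a,2): −0.02·log₂0.02 = 0.1129
  cell (b,0): −0.27·log₂0.27 = 0.5100
  cell (b,1): −0.09·log₂0.09 = 0.3127
  cell (b,2): −0.26·log₂0.26 = 0.5053
Sum = 2.120 bits.

2.120 bits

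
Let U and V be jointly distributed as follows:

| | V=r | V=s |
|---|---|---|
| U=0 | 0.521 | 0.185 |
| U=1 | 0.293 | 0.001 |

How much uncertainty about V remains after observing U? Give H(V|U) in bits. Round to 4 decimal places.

0.5955 bits

Chain rule: H(V|U) = H(U,V) − H(U).
Marginals: p(U) = (0.7060, 0.2940), p(V) = (0.8140, 0.1860).
H(U,V) = 1.4693 bits; H(U) = 0.8738 bits.
H(V|U) = 1.4693 − 0.8738 = 0.5955 bits.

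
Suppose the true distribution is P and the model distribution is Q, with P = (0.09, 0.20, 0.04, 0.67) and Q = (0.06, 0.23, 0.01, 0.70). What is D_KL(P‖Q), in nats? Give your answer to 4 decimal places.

0.0346 nats

D(P‖Q) = Σ p·ln(p/q).
  0.09·ln(0.09/0.06) = 0.03649
  0.20·ln(0.20/0.23) = -0.02795
  0.04·ln(0.04/0.01) = 0.05545
  0.67·ln(0.67/0.70) = -0.02935
D(P‖Q) = 0.0346 nats.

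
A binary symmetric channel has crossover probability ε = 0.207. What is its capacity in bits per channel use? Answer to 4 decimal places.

0.2643 bits

Binary symmetric channel: C = 1 − h₂(ε) where h₂ is the binary entropy function.
h₂(0.207) = −0.207·log₂0.207 − 0.793·log₂0.793 = 0.7357.
C = 1 − 0.7357 = 0.2643 bits per channel use.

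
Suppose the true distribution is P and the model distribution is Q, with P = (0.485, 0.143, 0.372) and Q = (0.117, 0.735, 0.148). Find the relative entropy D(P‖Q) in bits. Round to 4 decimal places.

D(P‖Q) = Σ p·log₂(p/q).
  0.485·log₂(0.485/0.117) = 0.99497
  0.143·log₂(0.143/0.735) = -0.33773
  0.372·log₂(0.372/0.148) = 0.49465
D(P‖Q) = 1.1519 bits.

1.1519 bits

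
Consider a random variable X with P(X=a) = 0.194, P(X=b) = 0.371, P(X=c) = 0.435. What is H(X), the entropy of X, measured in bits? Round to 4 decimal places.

1.5121 bits

H(X) = −Σ p·log₂ p.
  −(0.194)·log₂(0.194) = 0.45898
  −(0.371)·log₂(0.371) = 0.53072
  −(0.435)·log₂(0.435) = 0.52240
Sum: 0.45898 + 0.53072 + 0.52240 = 1.5121 bits.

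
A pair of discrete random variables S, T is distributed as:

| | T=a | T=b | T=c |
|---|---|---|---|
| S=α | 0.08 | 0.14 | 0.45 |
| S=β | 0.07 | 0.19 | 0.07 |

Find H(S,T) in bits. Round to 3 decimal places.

2.199 bits

H(S,T) = −Σ p(x,y)·log₂ p(x,y) over all 6 cells.
  cell (α,a): −0.08·log₂0.08 = 0.2915
  cell (α,b): −0.14·log₂0.14 = 0.3971
  cell (α,c): −0.45·log₂0.45 = 0.5184
  cell (β,a): −0.07·log₂0.07 = 0.2686
  cell (β,b): −0.19·log₂0.19 = 0.4552
  cell (β,c): −0.07·log₂0.07 = 0.2686
Sum = 2.199 bits.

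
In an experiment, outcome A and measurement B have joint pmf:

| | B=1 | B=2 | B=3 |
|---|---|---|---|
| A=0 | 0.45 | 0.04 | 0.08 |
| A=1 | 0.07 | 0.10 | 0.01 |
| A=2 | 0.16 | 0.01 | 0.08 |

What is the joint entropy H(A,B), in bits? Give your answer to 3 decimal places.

2.444 bits

H(A,B) = −Σ p(x,y)·log₂ p(x,y) over all 9 cells.
  cell (0,1): −0.45·log₂0.45 = 0.5184
  cell (0,2): −0.04·log₂0.04 = 0.1858
  cell (0,3): −0.08·log₂0.08 = 0.2915
  cell (1,1): −0.07·log₂0.07 = 0.2686
  cell (1,2): −0.10·log₂0.10 = 0.3322
  cell (1,3): −0.01·log₂0.01 = 0.0664
  cell (2,1): −0.16·log₂0.16 = 0.4230
  cell (2,2): −0.01·log₂0.01 = 0.0664
  cell (2,3): −0.08·log₂0.08 = 0.2915
Sum = 2.444 bits.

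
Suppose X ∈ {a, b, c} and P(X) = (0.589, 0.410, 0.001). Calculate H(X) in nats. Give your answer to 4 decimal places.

H(X) = −Σ p·ln p.
  −(0.589)·ln(0.589) = 0.31177
  −(0.410)·ln(0.410) = 0.36556
  −(0.001)·ln(0.001) = 0.00691
Sum: 0.31177 + 0.36556 + 0.00691 = 0.6842 nats.

0.6842 nats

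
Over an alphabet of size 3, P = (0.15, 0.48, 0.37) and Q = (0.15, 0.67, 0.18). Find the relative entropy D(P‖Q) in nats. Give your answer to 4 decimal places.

0.1065 nats

D(P‖Q) = Σ p·ln(p/q).
  0.15·ln(0.15/0.15) = 0.00000
  0.48·ln(0.48/0.67) = -0.16008
  0.37·ln(0.37/0.18) = 0.26660
D(P‖Q) = 0.1065 nats.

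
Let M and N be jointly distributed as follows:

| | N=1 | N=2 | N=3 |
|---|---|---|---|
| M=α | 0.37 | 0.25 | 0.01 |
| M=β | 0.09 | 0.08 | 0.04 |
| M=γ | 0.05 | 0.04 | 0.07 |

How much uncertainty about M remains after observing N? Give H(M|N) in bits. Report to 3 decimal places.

Chain rule: H(M|N) = H(M,N) − H(N).
Marginals: p(M) = (0.6300, 0.2100, 0.1600), p(N) = (0.5100, 0.3700, 0.1200).
H(M,N) = 2.5575 bits; H(N) = 1.3932 bits.
H(M|N) = 2.5575 − 1.3932 = 1.164 bits.

1.164 bits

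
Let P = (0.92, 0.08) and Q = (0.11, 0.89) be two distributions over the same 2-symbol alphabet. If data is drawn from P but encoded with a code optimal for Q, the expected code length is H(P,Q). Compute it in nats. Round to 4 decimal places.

H(P,Q) = −Σ p·ln q.
  −0.92·ln(0.11) = 2.03069
  −0.08·ln(0.89) = 0.00932
H(P,Q) = 2.0400 nats.

2.0400 nats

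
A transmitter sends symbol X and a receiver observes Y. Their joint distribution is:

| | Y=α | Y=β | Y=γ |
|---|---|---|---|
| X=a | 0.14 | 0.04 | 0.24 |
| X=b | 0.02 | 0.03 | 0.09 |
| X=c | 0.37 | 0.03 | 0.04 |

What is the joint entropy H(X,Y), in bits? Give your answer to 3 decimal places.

H(X,Y) = −Σ p(x,y)·log₂ p(x,y) over all 9 cells.
  cell (a,α): −0.14·log₂0.14 = 0.3971
  cell (a,β): −0.04·log₂0.04 = 0.1858
  cell (a,γ): −0.24·log₂0.24 = 0.4941
  cell (b,α): −0.02·log₂0.02 = 0.1129
  cell (b,β): −0.03·log₂0.03 = 0.1518
  cell (b,γ): −0.09·log₂0.09 = 0.3127
  cell (c,α): −0.37·log₂0.37 = 0.5307
  cell (c,β): −0.03·log₂0.03 = 0.1518
  cell (c,γ): −0.04·log₂0.04 = 0.1858
Sum = 2.523 bits.

2.523 bits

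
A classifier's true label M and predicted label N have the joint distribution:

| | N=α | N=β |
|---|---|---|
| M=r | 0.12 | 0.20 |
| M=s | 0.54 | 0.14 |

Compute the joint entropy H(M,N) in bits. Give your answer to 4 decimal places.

1.7086 bits

H(M,N) = −Σ p(x,y)·log₂ p(x,y) over all 4 cells.
  cell (r,α): −0.12·log₂0.12 = 0.36707
  cell (r,β): −0.20·log₂0.20 = 0.46439
  cell (s,α): −0.54·log₂0.54 = 0.48004
  cell (s,β): −0.14·log₂0.14 = 0.39711
Sum = 1.7086 bits.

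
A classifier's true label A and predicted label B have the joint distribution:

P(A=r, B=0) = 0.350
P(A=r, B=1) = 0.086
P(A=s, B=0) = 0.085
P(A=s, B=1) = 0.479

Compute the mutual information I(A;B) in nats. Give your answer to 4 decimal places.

0.2291 nats

Marginals: p(A) = (0.4360, 0.5640), p(B) = (0.4350, 0.5650).
I(A;B) = H(A) + H(B) − H(A,B).
H(A) = 0.6849, H(B) = 0.6847, H(A,B) = 1.1405.
I(A;B) = 0.6849 + 0.6847 − 1.1405 = 0.2291 nats.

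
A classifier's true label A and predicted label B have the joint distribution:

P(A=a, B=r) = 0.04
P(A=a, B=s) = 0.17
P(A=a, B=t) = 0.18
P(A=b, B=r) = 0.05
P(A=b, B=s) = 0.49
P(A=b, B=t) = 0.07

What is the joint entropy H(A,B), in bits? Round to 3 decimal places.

H(A,B) = −Σ p(x,y)·log₂ p(x,y) over all 6 cells.
  cell (a,r): −0.04·log₂0.04 = 0.1858
  cell (a,s): −0.17·log₂0.17 = 0.4346
  cell (a,t): −0.18·log₂0.18 = 0.4453
  cell (b,r): −0.05·log₂0.05 = 0.2161
  cell (b,s): −0.49·log₂0.49 = 0.5043
  cell (b,t): −0.07·log₂0.07 = 0.2686
Sum = 2.055 bits.

2.055 bits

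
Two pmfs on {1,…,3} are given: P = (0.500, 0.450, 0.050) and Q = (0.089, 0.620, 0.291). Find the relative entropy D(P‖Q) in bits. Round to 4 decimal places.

0.9099 bits

D(P‖Q) = Σ p·log₂(p/q).
  0.500·log₂(0.500/0.089) = 1.24503
  0.450·log₂(0.450/0.620) = -0.20805
  0.050·log₂(0.050/0.291) = -0.12705
D(P‖Q) = 0.9099 bits.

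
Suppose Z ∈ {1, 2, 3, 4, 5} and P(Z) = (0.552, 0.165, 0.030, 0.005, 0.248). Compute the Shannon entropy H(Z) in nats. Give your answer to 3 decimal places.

1.103 nats

H(Z) = −Σ p·ln p.
  −(0.552)·ln(0.552) = 0.3280
  −(0.165)·ln(0.165) = 0.2973
  −(0.030)·ln(0.030) = 0.1052
  −(0.005)·ln(0.005) = 0.0265
  −(0.248)·ln(0.248) = 0.3458
Sum: 0.3280 + 0.2973 + 0.1052 + 0.0265 + 0.3458 = 1.103 nats.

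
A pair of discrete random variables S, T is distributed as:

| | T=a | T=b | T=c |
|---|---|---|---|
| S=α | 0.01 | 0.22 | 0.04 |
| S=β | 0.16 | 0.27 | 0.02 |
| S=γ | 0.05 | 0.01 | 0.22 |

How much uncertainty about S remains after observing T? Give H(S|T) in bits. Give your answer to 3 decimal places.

1.047 bits

Chain rule: H(S|T) = H(S,T) − H(T).
Marginals: p(S) = (0.2700, 0.4500, 0.2800), p(T) = (0.2200, 0.5000, 0.2800).
H(S,T) = 2.5418 bits; H(T) = 1.4948 bits.
H(S|T) = 2.5418 − 1.4948 = 1.047 bits.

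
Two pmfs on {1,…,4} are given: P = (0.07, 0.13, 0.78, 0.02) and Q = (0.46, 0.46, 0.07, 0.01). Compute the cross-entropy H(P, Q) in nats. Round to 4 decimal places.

H(P,Q) = −Σ p·ln q.
  −0.07·ln(0.46) = 0.05436
  −0.13·ln(0.46) = 0.10095
  −0.78·ln(0.07) = 2.07422
  −0.02·ln(0.01) = 0.09210
H(P,Q) = 2.3216 nats.

2.3216 nats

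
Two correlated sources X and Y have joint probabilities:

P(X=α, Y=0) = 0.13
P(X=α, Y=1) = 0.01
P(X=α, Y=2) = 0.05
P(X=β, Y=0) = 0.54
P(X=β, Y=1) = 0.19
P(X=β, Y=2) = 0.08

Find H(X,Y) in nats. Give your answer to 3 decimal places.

1.311 nats

H(X,Y) = −Σ p(x,y)·ln p(x,y) over all 6 cells.
  cell (α,0): −0.13·ln0.13 = 0.2652
  cell (α,1): −0.01·ln0.01 = 0.0461
  cell (α,2): −0.05·ln0.05 = 0.1498
  cell (β,0): −0.54·ln0.54 = 0.3327
  cell (β,1): −0.19·ln0.19 = 0.3155
  cell (β,2): −0.08·ln0.08 = 0.2021
Sum = 1.311 nats.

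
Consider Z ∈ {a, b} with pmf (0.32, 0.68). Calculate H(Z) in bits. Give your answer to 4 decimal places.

0.9044 bits

H(Z) = −Σ p·log₂ p.
  −(0.32)·log₂(0.32) = 0.52603
  −(0.68)·log₂(0.68) = 0.37835
Sum: 0.52603 + 0.37835 = 0.9044 bits.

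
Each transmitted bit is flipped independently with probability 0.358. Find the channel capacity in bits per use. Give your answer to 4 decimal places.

0.0590 bits

Binary symmetric channel: C = 1 − h₂(ε) where h₂ is the binary entropy function.
h₂(0.358) = −0.358·log₂0.358 − 0.642·log₂0.642 = 0.9410.
C = 1 − 0.9410 = 0.0590 bits per channel use.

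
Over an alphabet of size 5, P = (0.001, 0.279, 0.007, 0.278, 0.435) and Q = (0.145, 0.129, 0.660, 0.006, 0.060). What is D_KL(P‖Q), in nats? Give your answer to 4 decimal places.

2.1065 nats

D(P‖Q) = Σ p·ln(p/q).
  0.001·ln(0.001/0.145) = -0.00498
  0.279·ln(0.279/0.129) = 0.21522
  0.007·ln(0.007/0.660) = -0.03182
  0.278·ln(0.278/0.006) = 1.06637
  0.435·ln(0.435/0.060) = 0.86174
D(P‖Q) = 2.1065 nats.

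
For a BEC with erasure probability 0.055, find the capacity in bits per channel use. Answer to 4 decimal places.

0.9450 bits

Binary erasure channel: capacity C = 1 − ε.
C = 1 − 0.055 = 0.9450 bits per channel use.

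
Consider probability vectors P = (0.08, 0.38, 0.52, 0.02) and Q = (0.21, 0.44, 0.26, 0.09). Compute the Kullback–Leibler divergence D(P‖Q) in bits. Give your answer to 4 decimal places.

D(P‖Q) = Σ p·log₂(p/q).
  0.08·log₂(0.08/0.21) = -0.11139
  0.38·log₂(0.38/0.44) = -0.08037
  0.52·log₂(0.52/0.26) = 0.52000
  0.02·log₂(0.02/0.09) = -0.04340
D(P‖Q) = 0.2848 bits.

0.2848 bits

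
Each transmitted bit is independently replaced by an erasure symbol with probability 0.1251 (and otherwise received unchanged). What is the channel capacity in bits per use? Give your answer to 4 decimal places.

Binary erasure channel: capacity C = 1 − ε.
C = 1 − 0.1251 = 0.8749 bits per channel use.

0.8749 bits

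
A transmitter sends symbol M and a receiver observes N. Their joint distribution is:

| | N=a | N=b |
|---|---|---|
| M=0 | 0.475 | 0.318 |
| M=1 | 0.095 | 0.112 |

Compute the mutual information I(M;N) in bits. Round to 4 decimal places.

Marginals: p(M) = (0.7930, 0.2070), p(N) = (0.5700, 0.4300).
I(M;N) = Σ p(x,y)·log₂[p(x,y)/(p(x)p(y))].
  (0,a): 0.475·log₂(1.0509) = 0.03400
  (0,b): 0.318·log₂(0.9326) = -0.03202
  (1,a): 0.095·log₂(0.8052) = -0.02970
  (1,b): 0.112·log₂(1.2583) = 0.03712
Sum = 0.0094 bits.

0.0094 bits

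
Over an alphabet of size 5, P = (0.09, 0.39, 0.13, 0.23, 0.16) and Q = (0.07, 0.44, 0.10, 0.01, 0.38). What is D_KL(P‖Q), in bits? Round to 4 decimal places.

0.8547 bits

D(P‖Q) = Σ p·log₂(p/q).
  0.09·log₂(0.09/0.07) = 0.03263
  0.39·log₂(0.39/0.44) = -0.06787
  0.13·log₂(0.13/0.10) = 0.04921
  0.23·log₂(0.23/0.01) = 1.04042
  0.16·log₂(0.16/0.38) = -0.19967
D(P‖Q) = 0.8547 bits.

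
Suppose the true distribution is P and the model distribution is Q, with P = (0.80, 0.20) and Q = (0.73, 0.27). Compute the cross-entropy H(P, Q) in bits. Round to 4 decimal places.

H(P,Q) = −Σ p·log₂ q.
  −0.80·log₂(0.73) = 0.36323
  −0.20·log₂(0.27) = 0.37779
H(P,Q) = 0.7410 bits.

0.7410 bits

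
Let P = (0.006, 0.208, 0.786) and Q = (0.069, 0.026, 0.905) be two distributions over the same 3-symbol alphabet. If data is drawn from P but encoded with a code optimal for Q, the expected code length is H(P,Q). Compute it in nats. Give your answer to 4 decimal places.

0.8536 nats

H(P,Q) = −Σ p·ln q.
  −0.006·ln(0.069) = 0.01604
  −0.208·ln(0.026) = 0.75913
  −0.786·ln(0.905) = 0.07846
H(P,Q) = 0.8536 nats.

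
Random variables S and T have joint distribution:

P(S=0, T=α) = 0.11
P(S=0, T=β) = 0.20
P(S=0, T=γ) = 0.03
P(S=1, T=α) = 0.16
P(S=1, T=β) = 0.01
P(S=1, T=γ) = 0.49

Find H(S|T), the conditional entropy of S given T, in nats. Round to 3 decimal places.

0.337 nats

Marginals: p(S) = (0.3400, 0.6600), p(T) = (0.2700, 0.2100, 0.5200).
H(S|T) = Σ p(T) · H(S|T=·).
  T=α: p=0.2700, H(S|T=α) = 0.6759
  T=β: p=0.2100, H(S|T=β) = 0.1914
  T=γ: p=0.5200, H(S|T=γ) = 0.2206
Weighted sum = 0.337 nats.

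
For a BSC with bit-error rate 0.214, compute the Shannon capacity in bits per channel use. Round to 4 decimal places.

0.2509 bits

Binary symmetric channel: C = 1 − h₂(ε) where h₂ is the binary entropy function.
h₂(0.214) = −0.214·log₂0.214 − 0.786·log₂0.786 = 0.7491.
C = 1 − 0.7491 = 0.2509 bits per channel use.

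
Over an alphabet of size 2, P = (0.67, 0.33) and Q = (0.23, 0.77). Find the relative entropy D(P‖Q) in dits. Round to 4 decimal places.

D(P‖Q) = Σ p·log₁₀(p/q).
  0.67·log₁₀(0.67/0.23) = 0.31111
  0.33·log₁₀(0.33/0.77) = -0.12143
D(P‖Q) = 0.1897 dits.

0.1897 dits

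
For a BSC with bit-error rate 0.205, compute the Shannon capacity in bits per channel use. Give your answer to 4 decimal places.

Binary symmetric channel: C = 1 − h₂(ε) where h₂ is the binary entropy function.
h₂(0.205) = −0.205·log₂0.205 − 0.795·log₂0.795 = 0.7318.
C = 1 − 0.7318 = 0.2682 bits per channel use.

0.2682 bits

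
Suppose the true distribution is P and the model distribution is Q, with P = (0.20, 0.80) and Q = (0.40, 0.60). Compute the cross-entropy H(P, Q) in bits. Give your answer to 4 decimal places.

H(P,Q) = −Σ p·log₂ q.
  −0.20·log₂(0.40) = 0.26439
  −0.80·log₂(0.60) = 0.58957
H(P,Q) = 0.8540 bits.

0.8540 bits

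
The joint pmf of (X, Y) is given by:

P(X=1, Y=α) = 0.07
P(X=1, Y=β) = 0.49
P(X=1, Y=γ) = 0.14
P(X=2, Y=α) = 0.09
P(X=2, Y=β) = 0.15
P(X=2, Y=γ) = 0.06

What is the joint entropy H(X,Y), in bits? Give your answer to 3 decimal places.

2.137 bits

H(X,Y) = −Σ p(x,y)·log₂ p(x,y) over all 6 cells.
  cell (1,α): −0.07·log₂0.07 = 0.2686
  cell (1,β): −0.49·log₂0.49 = 0.5043
  cell (1,γ): −0.14·log₂0.14 = 0.3971
  cell (2,α): −0.09·log₂0.09 = 0.3127
  cell (2,β): −0.15·log₂0.15 = 0.4105
  cell (2,γ): −0.06·log₂0.06 = 0.2435
Sum = 2.137 bits.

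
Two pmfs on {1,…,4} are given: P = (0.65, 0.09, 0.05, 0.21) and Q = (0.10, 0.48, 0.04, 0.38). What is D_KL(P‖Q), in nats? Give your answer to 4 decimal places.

0.9526 nats

D(P‖Q) = Σ p·ln(p/q).
  0.65·ln(0.65/0.10) = 1.21667
  0.09·ln(0.09/0.48) = -0.15066
  0.05·ln(0.05/0.04) = 0.01116
  0.21·ln(0.21/0.38) = -0.12454
D(P‖Q) = 0.9526 nats.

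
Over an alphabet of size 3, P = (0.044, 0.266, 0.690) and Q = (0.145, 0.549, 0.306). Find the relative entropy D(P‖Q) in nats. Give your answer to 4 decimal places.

0.3158 nats

D(P‖Q) = Σ p·ln(p/q).
  0.044·ln(0.044/0.145) = -0.05247
  0.266·ln(0.266/0.549) = -0.19274
  0.690·ln(0.690/0.306) = 0.56104
D(P‖Q) = 0.3158 nats.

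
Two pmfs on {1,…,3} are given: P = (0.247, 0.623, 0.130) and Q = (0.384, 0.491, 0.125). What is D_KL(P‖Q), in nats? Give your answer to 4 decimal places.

0.0444 nats

D(P‖Q) = Σ p·ln(p/q).
  0.247·ln(0.247/0.384) = -0.10899
  0.623·ln(0.623/0.491) = 0.14834
  0.130·ln(0.130/0.125) = 0.00510
D(P‖Q) = 0.0444 nats.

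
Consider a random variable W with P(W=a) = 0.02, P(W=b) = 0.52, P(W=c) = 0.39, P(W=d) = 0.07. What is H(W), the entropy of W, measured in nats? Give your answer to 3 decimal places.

0.972 nats

H(W) = −Σ p·ln p.
  −(0.02)·ln(0.02) = 0.0782
  −(0.52)·ln(0.52) = 0.3400
  −(0.39)·ln(0.39) = 0.3672
  −(0.07)·ln(0.07) = 0.1861
Sum: 0.0782 + 0.3400 + 0.3672 + 0.1861 = 0.972 nats.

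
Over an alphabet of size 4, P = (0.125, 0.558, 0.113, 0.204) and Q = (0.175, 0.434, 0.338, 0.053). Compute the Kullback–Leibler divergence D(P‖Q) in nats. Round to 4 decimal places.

D(P‖Q) = Σ p·ln(p/q).
  0.125·ln(0.125/0.175) = -0.04206
  0.558·ln(0.558/0.434) = 0.14023
  0.113·ln(0.113/0.338) = -0.12381
  0.204·ln(0.204/0.053) = 0.27496
D(P‖Q) = 0.2493 nats.

0.2493 nats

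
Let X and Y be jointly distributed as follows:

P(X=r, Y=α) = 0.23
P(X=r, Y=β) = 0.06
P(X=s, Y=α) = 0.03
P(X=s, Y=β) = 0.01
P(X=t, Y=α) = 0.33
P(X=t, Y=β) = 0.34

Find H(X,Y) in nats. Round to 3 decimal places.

1.391 nats

H(X,Y) = −Σ p(x,y)·ln p(x,y) over all 6 cells.
  cell (r,α): −0.23·ln0.23 = 0.3380
  cell (r,β): −0.06·ln0.06 = 0.1688
  cell (s,α): −0.03·ln0.03 = 0.1052
  cell (s,β): −0.01·ln0.01 = 0.0461
  cell (t,α): −0.33·ln0.33 = 0.3659
  cell (t,β): −0.34·ln0.34 = 0.3668
Sum = 1.391 nats.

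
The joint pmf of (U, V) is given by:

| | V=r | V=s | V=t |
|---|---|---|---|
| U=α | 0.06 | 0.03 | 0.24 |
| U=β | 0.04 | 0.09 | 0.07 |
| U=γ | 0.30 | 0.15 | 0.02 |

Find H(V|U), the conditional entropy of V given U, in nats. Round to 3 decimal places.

Marginals: p(U) = (0.3300, 0.2000, 0.4700), p(V) = (0.4000, 0.2700, 0.3300).
H(V|U) = Σ p(U) · H(V|U=·).
  U=α: p=0.3300, H(V|U=α) = 0.7595
  U=β: p=0.2000, H(V|U=β) = 1.0487
  U=γ: p=0.4700, H(V|U=γ) = 0.7854
Weighted sum = 0.830 nats.

0.830 nats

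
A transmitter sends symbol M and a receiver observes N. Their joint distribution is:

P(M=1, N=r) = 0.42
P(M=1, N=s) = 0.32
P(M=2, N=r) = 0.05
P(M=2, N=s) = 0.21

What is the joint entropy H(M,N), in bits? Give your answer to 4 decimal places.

H(M,N) = −Σ p(x,y)·log₂ p(x,y) over all 4 cells.
  cell (1,r): −0.42·log₂0.42 = 0.52565
  cell (1,s): −0.32·log₂0.32 = 0.52603
  cell (2,r): −0.05·log₂0.05 = 0.21610
  cell (2,s): −0.21·log₂0.21 = 0.47282
Sum = 1.7406 bits.

1.7406 bits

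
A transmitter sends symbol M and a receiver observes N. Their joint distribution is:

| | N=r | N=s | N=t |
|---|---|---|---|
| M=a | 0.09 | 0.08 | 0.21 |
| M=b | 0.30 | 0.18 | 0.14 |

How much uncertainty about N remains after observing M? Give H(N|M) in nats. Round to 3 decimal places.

1.028 nats

Marginals: p(M) = (0.3800, 0.6200), p(N) = (0.3900, 0.2600, 0.3500).
H(N|M) = Σ p(M) · H(N|M=·).
  M=a: p=0.3800, H(N|M=a) = 0.9969
  M=b: p=0.6200, H(N|M=b) = 1.0463
Weighted sum = 1.028 nats.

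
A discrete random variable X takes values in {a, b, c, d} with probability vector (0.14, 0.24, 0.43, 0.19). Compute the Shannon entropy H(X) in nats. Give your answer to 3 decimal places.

1.296 nats

H(X) = −Σ p·ln p.
  −(0.14)·ln(0.14) = 0.2753
  −(0.24)·ln(0.24) = 0.3425
  −(0.43)·ln(0.43) = 0.3629
  −(0.19)·ln(0.19) = 0.3155
Sum: 0.2753 + 0.3425 + 0.3629 + 0.3155 = 1.296 nats.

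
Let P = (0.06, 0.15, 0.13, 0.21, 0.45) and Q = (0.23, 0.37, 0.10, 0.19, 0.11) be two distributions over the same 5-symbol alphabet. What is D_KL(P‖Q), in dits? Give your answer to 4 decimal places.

0.2054 dits

D(P‖Q) = Σ p·log₁₀(p/q).
  0.06·log₁₀(0.06/0.23) = -0.03501
  0.15·log₁₀(0.15/0.37) = -0.05882
  0.13·log₁₀(0.13/0.10) = 0.01481
  0.21·log₁₀(0.21/0.19) = 0.00913
  0.45·log₁₀(0.45/0.11) = 0.27532
D(P‖Q) = 0.2054 dits.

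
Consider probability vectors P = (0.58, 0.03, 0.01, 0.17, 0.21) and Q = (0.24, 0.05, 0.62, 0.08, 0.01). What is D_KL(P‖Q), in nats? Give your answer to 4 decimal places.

D(P‖Q) = Σ p·ln(p/q).
  0.58·ln(0.58/0.24) = 0.51179
  0.03·ln(0.03/0.05) = -0.01532
  0.01·ln(0.01/0.62) = -0.04127
  0.17·ln(0.17/0.08) = 0.12814
  0.21·ln(0.21/0.01) = 0.63935
D(P‖Q) = 1.2227 nats.

1.2227 nats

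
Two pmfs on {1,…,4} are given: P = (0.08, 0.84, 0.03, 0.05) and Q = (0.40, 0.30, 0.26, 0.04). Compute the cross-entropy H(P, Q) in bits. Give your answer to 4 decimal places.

H(P,Q) = −Σ p·log₂ q.
  −0.08·log₂(0.40) = 0.10575
  −0.84·log₂(0.30) = 1.45905
  −0.03·log₂(0.26) = 0.05830
  −0.05·log₂(0.04) = 0.23219
H(P,Q) = 1.8553 bits.

1.8553 bits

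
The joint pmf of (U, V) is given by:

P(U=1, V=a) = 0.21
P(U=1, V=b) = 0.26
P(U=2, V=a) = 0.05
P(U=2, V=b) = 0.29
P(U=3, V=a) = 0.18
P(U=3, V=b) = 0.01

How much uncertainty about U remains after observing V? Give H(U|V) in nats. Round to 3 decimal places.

0.856 nats

Marginals: p(U) = (0.4700, 0.3400, 0.1900), p(V) = (0.4400, 0.5600).
H(U|V) = Σ p(V) · H(U|V=·).
  V=a: p=0.4400, H(U|V=a) = 0.9658
  V=b: p=0.5600, H(U|V=b) = 0.7689
Weighted sum = 0.856 nats.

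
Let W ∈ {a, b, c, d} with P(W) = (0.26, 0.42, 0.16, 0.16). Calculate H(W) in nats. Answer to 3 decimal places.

H(W) = −Σ p·ln p.
  −(0.26)·ln(0.26) = 0.3502
  −(0.42)·ln(0.42) = 0.3644
  −(0.16)·ln(0.16) = 0.2932
  −(0.16)·ln(0.16) = 0.2932
Sum: 0.3502 + 0.3644 + 0.2932 + 0.2932 = 1.301 nats.

1.301 nats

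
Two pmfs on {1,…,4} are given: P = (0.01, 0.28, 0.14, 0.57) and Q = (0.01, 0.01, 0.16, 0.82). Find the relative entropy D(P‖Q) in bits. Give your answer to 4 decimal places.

1.0200 bits

D(P‖Q) = Σ p·log₂(p/q).
  0.01·log₂(0.01/0.01) = 0.00000
  0.28·log₂(0.28/0.01) = 1.34606
  0.14·log₂(0.14/0.16) = -0.02697
  0.57·log₂(0.57/0.82) = -0.29906
D(P‖Q) = 1.0200 bits.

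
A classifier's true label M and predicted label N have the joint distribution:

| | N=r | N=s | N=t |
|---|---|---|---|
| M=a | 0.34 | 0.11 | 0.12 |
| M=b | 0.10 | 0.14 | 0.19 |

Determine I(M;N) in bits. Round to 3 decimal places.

0.100 bits

Marginals: p(M) = (0.5700, 0.4300), p(N) = (0.4400, 0.2500, 0.3100).
I(M;N) = H(M) + H(N) − H(M,N).
H(M) = 0.9858, H(N) = 1.5449, H(M,N) = 2.4311.
I(M;N) = 0.9858 + 1.5449 − 2.4311 = 0.100 bits.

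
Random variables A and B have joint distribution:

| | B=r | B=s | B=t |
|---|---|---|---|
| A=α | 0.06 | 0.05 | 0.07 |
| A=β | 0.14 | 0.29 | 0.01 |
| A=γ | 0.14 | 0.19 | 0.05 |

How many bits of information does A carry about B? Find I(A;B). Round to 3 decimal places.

Marginals: p(A) = (0.1800, 0.4400, 0.3800), p(B) = (0.3400, 0.5300, 0.1300).
I(A;B) = H(A) + H(B) − H(A,B).
H(A) = 1.4969, H(B) = 1.3973, H(A,B) = 2.7781.
I(A;B) = 1.4969 + 1.3973 − 2.7781 = 0.116 bits.

0.116 bits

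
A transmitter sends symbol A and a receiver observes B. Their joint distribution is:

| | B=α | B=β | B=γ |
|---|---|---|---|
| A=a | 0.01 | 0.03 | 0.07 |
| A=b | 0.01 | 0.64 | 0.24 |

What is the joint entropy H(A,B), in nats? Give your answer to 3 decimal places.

1.012 nats

H(A,B) = −Σ p(x,y)·ln p(x,y) over all 6 cells.
  cell (a,α): −0.01·ln0.01 = 0.0461
  cell (a,β): −0.03·ln0.03 = 0.1052
  cell (a,γ): −0.07·ln0.07 = 0.1861
  cell (b,α): −0.01·ln0.01 = 0.0461
  cell (b,β): −0.64·ln0.64 = 0.2856
  cell (b,γ): −0.24·ln0.24 = 0.3425
Sum = 1.012 nats.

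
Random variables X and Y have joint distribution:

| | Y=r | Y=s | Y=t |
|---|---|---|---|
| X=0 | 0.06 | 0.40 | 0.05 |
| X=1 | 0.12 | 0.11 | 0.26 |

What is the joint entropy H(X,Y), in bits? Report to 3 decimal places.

2.211 bits

H(X,Y) = −Σ p(x,y)·log₂ p(x,y) over all 6 cells.
  cell (0,r): −0.06·log₂0.06 = 0.2435
  cell (0,s): −0.40·log₂0.40 = 0.5288
  cell (0,t): −0.05·log₂0.05 = 0.2161
  cell (1,r): −0.12·log₂0.12 = 0.3671
  cell (1,s): −0.11·log₂0.11 = 0.3503
  cell (1,t): −0.26·log₂0.26 = 0.5053
Sum = 2.211 bits.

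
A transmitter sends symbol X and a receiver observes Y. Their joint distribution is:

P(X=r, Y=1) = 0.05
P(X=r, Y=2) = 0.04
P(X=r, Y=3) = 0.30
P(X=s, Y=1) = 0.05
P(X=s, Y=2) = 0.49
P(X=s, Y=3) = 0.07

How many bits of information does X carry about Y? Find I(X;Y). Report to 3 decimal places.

0.401 bits

Marginals: p(X) = (0.3900, 0.6100), p(Y) = (0.1000, 0.5300, 0.3700).
I(X;Y) = Σ p(x,y)·log₂[p(x,y)/(p(x)p(y))].
  (r,1): 0.05·log₂(1.2821) = 0.0179
  (r,2): 0.04·log₂(0.1935) = -0.0948
  (r,3): 0.30·log₂(2.0790) = 0.3168
  (s,1): 0.05·log₂(0.8197) = -0.0143
  (s,2): 0.49·log₂(1.5156) = 0.2940
  (s,3): 0.07·log₂(0.3101) = -0.1182
Sum = 0.401 bits.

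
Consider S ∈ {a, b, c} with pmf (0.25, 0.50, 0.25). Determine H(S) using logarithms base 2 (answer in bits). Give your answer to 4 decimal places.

1.5000 bits

H(S) = −Σ p·log₂ p.
  −(0.25)·log₂(0.25) = 0.50000
  −(0.50)·log₂(0.50) = 0.50000
  −(0.25)·log₂(0.25) = 0.50000
Sum: 0.50000 + 0.50000 + 0.50000 = 1.5000 bits.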